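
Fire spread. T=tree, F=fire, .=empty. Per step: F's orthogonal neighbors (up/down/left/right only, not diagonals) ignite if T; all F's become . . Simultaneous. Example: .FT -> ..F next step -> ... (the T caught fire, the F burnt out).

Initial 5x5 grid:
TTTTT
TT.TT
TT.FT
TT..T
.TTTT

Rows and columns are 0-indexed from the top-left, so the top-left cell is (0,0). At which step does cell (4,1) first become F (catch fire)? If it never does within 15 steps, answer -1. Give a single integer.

Step 1: cell (4,1)='T' (+2 fires, +1 burnt)
Step 2: cell (4,1)='T' (+3 fires, +2 burnt)
Step 3: cell (4,1)='T' (+3 fires, +3 burnt)
Step 4: cell (4,1)='T' (+2 fires, +3 burnt)
Step 5: cell (4,1)='T' (+3 fires, +2 burnt)
Step 6: cell (4,1)='F' (+3 fires, +3 burnt)
  -> target ignites at step 6
Step 7: cell (4,1)='.' (+2 fires, +3 burnt)
Step 8: cell (4,1)='.' (+1 fires, +2 burnt)
Step 9: cell (4,1)='.' (+0 fires, +1 burnt)
  fire out at step 9

6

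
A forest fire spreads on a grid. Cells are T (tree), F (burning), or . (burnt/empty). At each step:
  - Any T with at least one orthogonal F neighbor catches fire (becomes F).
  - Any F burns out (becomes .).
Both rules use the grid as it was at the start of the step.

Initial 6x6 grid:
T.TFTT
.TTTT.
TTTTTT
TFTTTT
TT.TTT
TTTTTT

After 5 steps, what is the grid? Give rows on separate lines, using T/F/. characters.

Step 1: 7 trees catch fire, 2 burn out
  T.F.FT
  .TTFT.
  TFTTTT
  F.FTTT
  TF.TTT
  TTTTTT
Step 2: 10 trees catch fire, 7 burn out
  T....F
  .FF.F.
  F.FFTT
  ...FTT
  F..TTT
  TFTTTT
Step 3: 5 trees catch fire, 10 burn out
  T.....
  ......
  ....FT
  ....FT
  ...FTT
  F.FTTT
Step 4: 4 trees catch fire, 5 burn out
  T.....
  ......
  .....F
  .....F
  ....FT
  ...FTT
Step 5: 2 trees catch fire, 4 burn out
  T.....
  ......
  ......
  ......
  .....F
  ....FT

T.....
......
......
......
.....F
....FT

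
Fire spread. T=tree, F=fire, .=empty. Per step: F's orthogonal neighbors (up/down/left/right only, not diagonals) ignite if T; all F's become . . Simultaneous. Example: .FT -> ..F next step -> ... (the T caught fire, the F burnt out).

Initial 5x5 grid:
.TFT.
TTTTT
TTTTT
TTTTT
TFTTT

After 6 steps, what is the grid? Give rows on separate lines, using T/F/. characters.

Step 1: 6 trees catch fire, 2 burn out
  .F.F.
  TTFTT
  TTTTT
  TFTTT
  F.FTT
Step 2: 7 trees catch fire, 6 burn out
  .....
  TF.FT
  TFFTT
  F.FTT
  ...FT
Step 3: 6 trees catch fire, 7 burn out
  .....
  F...F
  F..FT
  ...FT
  ....F
Step 4: 2 trees catch fire, 6 burn out
  .....
  .....
  ....F
  ....F
  .....
Step 5: 0 trees catch fire, 2 burn out
  .....
  .....
  .....
  .....
  .....
Step 6: 0 trees catch fire, 0 burn out
  .....
  .....
  .....
  .....
  .....

.....
.....
.....
.....
.....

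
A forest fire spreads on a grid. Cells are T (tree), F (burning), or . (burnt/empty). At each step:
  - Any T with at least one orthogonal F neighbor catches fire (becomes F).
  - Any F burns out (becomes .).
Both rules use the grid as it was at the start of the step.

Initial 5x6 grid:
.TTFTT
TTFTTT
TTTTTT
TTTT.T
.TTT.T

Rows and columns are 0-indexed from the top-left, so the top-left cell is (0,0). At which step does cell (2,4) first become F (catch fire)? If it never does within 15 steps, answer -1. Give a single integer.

Step 1: cell (2,4)='T' (+5 fires, +2 burnt)
Step 2: cell (2,4)='T' (+7 fires, +5 burnt)
Step 3: cell (2,4)='F' (+6 fires, +7 burnt)
  -> target ignites at step 3
Step 4: cell (2,4)='.' (+4 fires, +6 burnt)
Step 5: cell (2,4)='.' (+1 fires, +4 burnt)
Step 6: cell (2,4)='.' (+1 fires, +1 burnt)
Step 7: cell (2,4)='.' (+0 fires, +1 burnt)
  fire out at step 7

3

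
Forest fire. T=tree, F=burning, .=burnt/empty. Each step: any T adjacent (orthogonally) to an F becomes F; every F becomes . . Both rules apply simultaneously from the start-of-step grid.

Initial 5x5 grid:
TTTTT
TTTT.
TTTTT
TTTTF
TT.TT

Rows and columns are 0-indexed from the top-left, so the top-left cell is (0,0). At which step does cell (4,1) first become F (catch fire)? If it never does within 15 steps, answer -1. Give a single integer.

Step 1: cell (4,1)='T' (+3 fires, +1 burnt)
Step 2: cell (4,1)='T' (+3 fires, +3 burnt)
Step 3: cell (4,1)='T' (+3 fires, +3 burnt)
Step 4: cell (4,1)='F' (+5 fires, +3 burnt)
  -> target ignites at step 4
Step 5: cell (4,1)='.' (+5 fires, +5 burnt)
Step 6: cell (4,1)='.' (+2 fires, +5 burnt)
Step 7: cell (4,1)='.' (+1 fires, +2 burnt)
Step 8: cell (4,1)='.' (+0 fires, +1 burnt)
  fire out at step 8

4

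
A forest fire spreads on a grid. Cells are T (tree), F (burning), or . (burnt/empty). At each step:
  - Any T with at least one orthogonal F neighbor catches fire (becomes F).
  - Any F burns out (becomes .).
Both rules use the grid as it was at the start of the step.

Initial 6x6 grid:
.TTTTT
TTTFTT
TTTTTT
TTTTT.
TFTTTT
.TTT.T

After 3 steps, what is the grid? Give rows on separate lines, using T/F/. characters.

Step 1: 8 trees catch fire, 2 burn out
  .TTFTT
  TTF.FT
  TTTFTT
  TFTTT.
  F.FTTT
  .FTT.T
Step 2: 12 trees catch fire, 8 burn out
  .TF.FT
  TF...F
  TFF.FT
  F.FFT.
  ...FTT
  ..FT.T
Step 3: 8 trees catch fire, 12 burn out
  .F...F
  F.....
  F....F
  ....F.
  ....FT
  ...F.T

.F...F
F.....
F....F
....F.
....FT
...F.T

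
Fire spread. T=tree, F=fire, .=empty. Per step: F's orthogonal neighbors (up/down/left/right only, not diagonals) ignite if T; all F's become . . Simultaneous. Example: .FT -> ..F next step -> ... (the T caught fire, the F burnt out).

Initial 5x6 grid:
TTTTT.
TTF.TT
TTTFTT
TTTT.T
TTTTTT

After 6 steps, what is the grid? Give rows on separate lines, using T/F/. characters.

Step 1: 5 trees catch fire, 2 burn out
  TTFTT.
  TF..TT
  TTF.FT
  TTTF.T
  TTTTTT
Step 2: 8 trees catch fire, 5 burn out
  TF.FT.
  F...FT
  TF...F
  TTF..T
  TTTFTT
Step 3: 8 trees catch fire, 8 burn out
  F...F.
  .....F
  F.....
  TF...F
  TTF.FT
Step 4: 3 trees catch fire, 8 burn out
  ......
  ......
  ......
  F.....
  TF...F
Step 5: 1 trees catch fire, 3 burn out
  ......
  ......
  ......
  ......
  F.....
Step 6: 0 trees catch fire, 1 burn out
  ......
  ......
  ......
  ......
  ......

......
......
......
......
......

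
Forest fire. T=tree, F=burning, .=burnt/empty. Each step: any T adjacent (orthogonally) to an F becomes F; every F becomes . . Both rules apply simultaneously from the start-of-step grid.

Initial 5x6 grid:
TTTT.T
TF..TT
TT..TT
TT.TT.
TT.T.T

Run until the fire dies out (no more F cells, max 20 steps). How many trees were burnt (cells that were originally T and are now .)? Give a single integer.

Answer: 11

Derivation:
Step 1: +3 fires, +1 burnt (F count now 3)
Step 2: +4 fires, +3 burnt (F count now 4)
Step 3: +3 fires, +4 burnt (F count now 3)
Step 4: +1 fires, +3 burnt (F count now 1)
Step 5: +0 fires, +1 burnt (F count now 0)
Fire out after step 5
Initially T: 20, now '.': 21
Total burnt (originally-T cells now '.'): 11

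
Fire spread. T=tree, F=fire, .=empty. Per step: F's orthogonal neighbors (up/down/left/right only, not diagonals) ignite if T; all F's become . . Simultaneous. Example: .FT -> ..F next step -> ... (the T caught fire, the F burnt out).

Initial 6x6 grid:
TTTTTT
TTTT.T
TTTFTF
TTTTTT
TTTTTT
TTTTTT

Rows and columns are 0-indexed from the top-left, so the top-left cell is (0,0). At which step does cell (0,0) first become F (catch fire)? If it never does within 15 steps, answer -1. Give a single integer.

Step 1: cell (0,0)='T' (+6 fires, +2 burnt)
Step 2: cell (0,0)='T' (+8 fires, +6 burnt)
Step 3: cell (0,0)='T' (+9 fires, +8 burnt)
Step 4: cell (0,0)='T' (+6 fires, +9 burnt)
Step 5: cell (0,0)='F' (+3 fires, +6 burnt)
  -> target ignites at step 5
Step 6: cell (0,0)='.' (+1 fires, +3 burnt)
Step 7: cell (0,0)='.' (+0 fires, +1 burnt)
  fire out at step 7

5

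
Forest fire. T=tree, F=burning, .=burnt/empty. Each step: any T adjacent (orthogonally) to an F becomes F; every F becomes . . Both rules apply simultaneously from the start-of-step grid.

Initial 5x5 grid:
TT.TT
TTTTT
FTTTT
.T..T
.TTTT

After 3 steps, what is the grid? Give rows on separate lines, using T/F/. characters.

Step 1: 2 trees catch fire, 1 burn out
  TT.TT
  FTTTT
  .FTTT
  .T..T
  .TTTT
Step 2: 4 trees catch fire, 2 burn out
  FT.TT
  .FTTT
  ..FTT
  .F..T
  .TTTT
Step 3: 4 trees catch fire, 4 burn out
  .F.TT
  ..FTT
  ...FT
  ....T
  .FTTT

.F.TT
..FTT
...FT
....T
.FTTT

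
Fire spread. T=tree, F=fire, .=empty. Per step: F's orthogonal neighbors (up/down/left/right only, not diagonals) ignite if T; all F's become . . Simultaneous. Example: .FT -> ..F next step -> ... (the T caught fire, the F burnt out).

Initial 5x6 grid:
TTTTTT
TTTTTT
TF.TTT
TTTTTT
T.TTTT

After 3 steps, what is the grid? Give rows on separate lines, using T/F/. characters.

Step 1: 3 trees catch fire, 1 burn out
  TTTTTT
  TFTTTT
  F..TTT
  TFTTTT
  T.TTTT
Step 2: 5 trees catch fire, 3 burn out
  TFTTTT
  F.FTTT
  ...TTT
  F.FTTT
  T.TTTT
Step 3: 6 trees catch fire, 5 burn out
  F.FTTT
  ...FTT
  ...TTT
  ...FTT
  F.FTTT

F.FTTT
...FTT
...TTT
...FTT
F.FTTT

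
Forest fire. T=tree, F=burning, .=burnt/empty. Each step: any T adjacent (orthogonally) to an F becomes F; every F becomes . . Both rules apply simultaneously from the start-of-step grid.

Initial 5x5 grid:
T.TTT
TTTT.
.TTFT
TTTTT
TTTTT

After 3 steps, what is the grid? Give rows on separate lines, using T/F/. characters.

Step 1: 4 trees catch fire, 1 burn out
  T.TTT
  TTTF.
  .TF.F
  TTTFT
  TTTTT
Step 2: 6 trees catch fire, 4 burn out
  T.TFT
  TTF..
  .F...
  TTF.F
  TTTFT
Step 3: 6 trees catch fire, 6 burn out
  T.F.F
  TF...
  .....
  TF...
  TTF.F

T.F.F
TF...
.....
TF...
TTF.F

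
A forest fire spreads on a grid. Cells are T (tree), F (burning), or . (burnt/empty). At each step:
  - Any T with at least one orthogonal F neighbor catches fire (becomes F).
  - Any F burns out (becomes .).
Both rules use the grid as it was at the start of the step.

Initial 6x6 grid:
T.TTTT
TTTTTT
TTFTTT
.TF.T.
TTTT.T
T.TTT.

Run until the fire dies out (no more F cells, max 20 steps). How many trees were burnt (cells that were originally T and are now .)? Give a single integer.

Answer: 26

Derivation:
Step 1: +5 fires, +2 burnt (F count now 5)
Step 2: +8 fires, +5 burnt (F count now 8)
Step 3: +7 fires, +8 burnt (F count now 7)
Step 4: +5 fires, +7 burnt (F count now 5)
Step 5: +1 fires, +5 burnt (F count now 1)
Step 6: +0 fires, +1 burnt (F count now 0)
Fire out after step 6
Initially T: 27, now '.': 35
Total burnt (originally-T cells now '.'): 26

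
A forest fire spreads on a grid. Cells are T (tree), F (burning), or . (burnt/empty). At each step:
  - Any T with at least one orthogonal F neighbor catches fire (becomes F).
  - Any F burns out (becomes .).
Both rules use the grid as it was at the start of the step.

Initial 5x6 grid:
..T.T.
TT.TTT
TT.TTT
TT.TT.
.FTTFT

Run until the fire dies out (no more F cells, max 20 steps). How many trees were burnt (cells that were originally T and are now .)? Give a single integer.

Answer: 18

Derivation:
Step 1: +5 fires, +2 burnt (F count now 5)
Step 2: +4 fires, +5 burnt (F count now 4)
Step 3: +5 fires, +4 burnt (F count now 5)
Step 4: +4 fires, +5 burnt (F count now 4)
Step 5: +0 fires, +4 burnt (F count now 0)
Fire out after step 5
Initially T: 19, now '.': 29
Total burnt (originally-T cells now '.'): 18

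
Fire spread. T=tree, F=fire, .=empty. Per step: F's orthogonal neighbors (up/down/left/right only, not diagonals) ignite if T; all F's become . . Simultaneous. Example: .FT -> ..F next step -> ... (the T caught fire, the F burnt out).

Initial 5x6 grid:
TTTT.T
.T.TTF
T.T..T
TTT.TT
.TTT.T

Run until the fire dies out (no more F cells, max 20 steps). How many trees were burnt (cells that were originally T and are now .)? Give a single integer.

Answer: 12

Derivation:
Step 1: +3 fires, +1 burnt (F count now 3)
Step 2: +2 fires, +3 burnt (F count now 2)
Step 3: +3 fires, +2 burnt (F count now 3)
Step 4: +1 fires, +3 burnt (F count now 1)
Step 5: +1 fires, +1 burnt (F count now 1)
Step 6: +2 fires, +1 burnt (F count now 2)
Step 7: +0 fires, +2 burnt (F count now 0)
Fire out after step 7
Initially T: 20, now '.': 22
Total burnt (originally-T cells now '.'): 12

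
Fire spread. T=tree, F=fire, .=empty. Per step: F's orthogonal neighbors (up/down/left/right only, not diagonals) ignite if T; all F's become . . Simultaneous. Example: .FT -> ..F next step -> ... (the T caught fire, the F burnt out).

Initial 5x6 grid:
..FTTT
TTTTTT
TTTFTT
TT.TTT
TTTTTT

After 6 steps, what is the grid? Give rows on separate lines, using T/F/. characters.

Step 1: 6 trees catch fire, 2 burn out
  ...FTT
  TTFFTT
  TTF.FT
  TT.FTT
  TTTTTT
Step 2: 7 trees catch fire, 6 burn out
  ....FT
  TF..FT
  TF...F
  TT..FT
  TTTFTT
Step 3: 8 trees catch fire, 7 burn out
  .....F
  F....F
  F.....
  TF...F
  TTF.FT
Step 4: 3 trees catch fire, 8 burn out
  ......
  ......
  ......
  F.....
  TF...F
Step 5: 1 trees catch fire, 3 burn out
  ......
  ......
  ......
  ......
  F.....
Step 6: 0 trees catch fire, 1 burn out
  ......
  ......
  ......
  ......
  ......

......
......
......
......
......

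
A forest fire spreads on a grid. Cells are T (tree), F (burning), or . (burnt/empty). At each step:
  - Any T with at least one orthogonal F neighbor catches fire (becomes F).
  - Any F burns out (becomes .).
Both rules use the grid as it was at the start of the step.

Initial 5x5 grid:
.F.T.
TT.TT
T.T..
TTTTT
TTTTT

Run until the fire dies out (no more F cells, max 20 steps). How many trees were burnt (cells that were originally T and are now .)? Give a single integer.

Step 1: +1 fires, +1 burnt (F count now 1)
Step 2: +1 fires, +1 burnt (F count now 1)
Step 3: +1 fires, +1 burnt (F count now 1)
Step 4: +1 fires, +1 burnt (F count now 1)
Step 5: +2 fires, +1 burnt (F count now 2)
Step 6: +2 fires, +2 burnt (F count now 2)
Step 7: +3 fires, +2 burnt (F count now 3)
Step 8: +2 fires, +3 burnt (F count now 2)
Step 9: +1 fires, +2 burnt (F count now 1)
Step 10: +0 fires, +1 burnt (F count now 0)
Fire out after step 10
Initially T: 17, now '.': 22
Total burnt (originally-T cells now '.'): 14

Answer: 14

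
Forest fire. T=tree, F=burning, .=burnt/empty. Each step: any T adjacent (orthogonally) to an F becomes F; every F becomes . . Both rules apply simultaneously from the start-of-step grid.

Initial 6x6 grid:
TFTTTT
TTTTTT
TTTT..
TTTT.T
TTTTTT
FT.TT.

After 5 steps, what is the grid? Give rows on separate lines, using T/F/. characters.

Step 1: 5 trees catch fire, 2 burn out
  F.FTTT
  TFTTTT
  TTTT..
  TTTT.T
  FTTTTT
  .F.TT.
Step 2: 6 trees catch fire, 5 burn out
  ...FTT
  F.FTTT
  TFTT..
  FTTT.T
  .FTTTT
  ...TT.
Step 3: 6 trees catch fire, 6 burn out
  ....FT
  ...FTT
  F.FT..
  .FTT.T
  ..FTTT
  ...TT.
Step 4: 5 trees catch fire, 6 burn out
  .....F
  ....FT
  ...F..
  ..FT.T
  ...FTT
  ...TT.
Step 5: 4 trees catch fire, 5 burn out
  ......
  .....F
  ......
  ...F.T
  ....FT
  ...FT.

......
.....F
......
...F.T
....FT
...FT.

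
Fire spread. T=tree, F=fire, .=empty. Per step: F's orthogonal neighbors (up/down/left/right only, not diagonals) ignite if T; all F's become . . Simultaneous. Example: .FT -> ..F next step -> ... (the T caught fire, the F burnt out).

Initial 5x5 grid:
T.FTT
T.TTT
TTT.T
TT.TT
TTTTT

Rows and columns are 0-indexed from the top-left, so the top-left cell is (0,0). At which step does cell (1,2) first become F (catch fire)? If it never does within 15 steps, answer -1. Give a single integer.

Step 1: cell (1,2)='F' (+2 fires, +1 burnt)
  -> target ignites at step 1
Step 2: cell (1,2)='.' (+3 fires, +2 burnt)
Step 3: cell (1,2)='.' (+2 fires, +3 burnt)
Step 4: cell (1,2)='.' (+3 fires, +2 burnt)
Step 5: cell (1,2)='.' (+4 fires, +3 burnt)
Step 6: cell (1,2)='.' (+5 fires, +4 burnt)
Step 7: cell (1,2)='.' (+1 fires, +5 burnt)
Step 8: cell (1,2)='.' (+0 fires, +1 burnt)
  fire out at step 8

1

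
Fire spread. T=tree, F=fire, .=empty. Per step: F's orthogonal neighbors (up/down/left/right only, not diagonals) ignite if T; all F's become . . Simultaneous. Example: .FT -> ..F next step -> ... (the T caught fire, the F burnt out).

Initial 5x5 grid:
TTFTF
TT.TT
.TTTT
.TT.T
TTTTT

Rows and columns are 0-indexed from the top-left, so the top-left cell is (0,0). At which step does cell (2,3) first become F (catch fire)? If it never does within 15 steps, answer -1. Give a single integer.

Step 1: cell (2,3)='T' (+3 fires, +2 burnt)
Step 2: cell (2,3)='T' (+4 fires, +3 burnt)
Step 3: cell (2,3)='F' (+4 fires, +4 burnt)
  -> target ignites at step 3
Step 4: cell (2,3)='.' (+3 fires, +4 burnt)
Step 5: cell (2,3)='.' (+3 fires, +3 burnt)
Step 6: cell (2,3)='.' (+2 fires, +3 burnt)
Step 7: cell (2,3)='.' (+0 fires, +2 burnt)
  fire out at step 7

3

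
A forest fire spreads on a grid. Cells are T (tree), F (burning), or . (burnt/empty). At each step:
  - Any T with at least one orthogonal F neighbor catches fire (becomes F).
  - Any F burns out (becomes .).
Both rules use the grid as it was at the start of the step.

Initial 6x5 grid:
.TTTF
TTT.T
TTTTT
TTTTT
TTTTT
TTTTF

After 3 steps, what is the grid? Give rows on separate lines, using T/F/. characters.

Step 1: 4 trees catch fire, 2 burn out
  .TTF.
  TTT.F
  TTTTT
  TTTTT
  TTTTF
  TTTF.
Step 2: 5 trees catch fire, 4 burn out
  .TF..
  TTT..
  TTTTF
  TTTTF
  TTTF.
  TTF..
Step 3: 6 trees catch fire, 5 burn out
  .F...
  TTF..
  TTTF.
  TTTF.
  TTF..
  TF...

.F...
TTF..
TTTF.
TTTF.
TTF..
TF...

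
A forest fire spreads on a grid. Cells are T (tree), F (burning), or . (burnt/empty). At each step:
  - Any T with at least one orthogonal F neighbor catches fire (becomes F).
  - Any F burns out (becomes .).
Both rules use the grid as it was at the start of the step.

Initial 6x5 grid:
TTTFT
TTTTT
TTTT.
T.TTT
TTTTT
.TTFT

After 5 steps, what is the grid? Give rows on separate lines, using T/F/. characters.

Step 1: 6 trees catch fire, 2 burn out
  TTF.F
  TTTFT
  TTTT.
  T.TTT
  TTTFT
  .TF.F
Step 2: 8 trees catch fire, 6 burn out
  TF...
  TTF.F
  TTTF.
  T.TFT
  TTF.F
  .F...
Step 3: 6 trees catch fire, 8 burn out
  F....
  TF...
  TTF..
  T.F.F
  TF...
  .....
Step 4: 3 trees catch fire, 6 burn out
  .....
  F....
  TF...
  T....
  F....
  .....
Step 5: 2 trees catch fire, 3 burn out
  .....
  .....
  F....
  F....
  .....
  .....

.....
.....
F....
F....
.....
.....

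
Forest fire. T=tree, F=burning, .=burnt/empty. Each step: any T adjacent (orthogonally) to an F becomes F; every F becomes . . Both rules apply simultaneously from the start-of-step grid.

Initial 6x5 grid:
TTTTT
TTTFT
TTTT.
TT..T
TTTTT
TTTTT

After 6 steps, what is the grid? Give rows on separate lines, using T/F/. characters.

Step 1: 4 trees catch fire, 1 burn out
  TTTFT
  TTF.F
  TTTF.
  TT..T
  TTTTT
  TTTTT
Step 2: 4 trees catch fire, 4 burn out
  TTF.F
  TF...
  TTF..
  TT..T
  TTTTT
  TTTTT
Step 3: 3 trees catch fire, 4 burn out
  TF...
  F....
  TF...
  TT..T
  TTTTT
  TTTTT
Step 4: 3 trees catch fire, 3 burn out
  F....
  .....
  F....
  TF..T
  TTTTT
  TTTTT
Step 5: 2 trees catch fire, 3 burn out
  .....
  .....
  .....
  F...T
  TFTTT
  TTTTT
Step 6: 3 trees catch fire, 2 burn out
  .....
  .....
  .....
  ....T
  F.FTT
  TFTTT

.....
.....
.....
....T
F.FTT
TFTTT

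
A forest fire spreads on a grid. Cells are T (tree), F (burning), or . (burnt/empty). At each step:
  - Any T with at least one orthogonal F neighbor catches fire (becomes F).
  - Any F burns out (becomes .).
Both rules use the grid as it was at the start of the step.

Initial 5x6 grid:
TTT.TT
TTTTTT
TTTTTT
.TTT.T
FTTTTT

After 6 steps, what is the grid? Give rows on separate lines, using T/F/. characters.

Step 1: 1 trees catch fire, 1 burn out
  TTT.TT
  TTTTTT
  TTTTTT
  .TTT.T
  .FTTTT
Step 2: 2 trees catch fire, 1 burn out
  TTT.TT
  TTTTTT
  TTTTTT
  .FTT.T
  ..FTTT
Step 3: 3 trees catch fire, 2 burn out
  TTT.TT
  TTTTTT
  TFTTTT
  ..FT.T
  ...FTT
Step 4: 5 trees catch fire, 3 burn out
  TTT.TT
  TFTTTT
  F.FTTT
  ...F.T
  ....FT
Step 5: 5 trees catch fire, 5 burn out
  TFT.TT
  F.FTTT
  ...FTT
  .....T
  .....F
Step 6: 5 trees catch fire, 5 burn out
  F.F.TT
  ...FTT
  ....FT
  .....F
  ......

F.F.TT
...FTT
....FT
.....F
......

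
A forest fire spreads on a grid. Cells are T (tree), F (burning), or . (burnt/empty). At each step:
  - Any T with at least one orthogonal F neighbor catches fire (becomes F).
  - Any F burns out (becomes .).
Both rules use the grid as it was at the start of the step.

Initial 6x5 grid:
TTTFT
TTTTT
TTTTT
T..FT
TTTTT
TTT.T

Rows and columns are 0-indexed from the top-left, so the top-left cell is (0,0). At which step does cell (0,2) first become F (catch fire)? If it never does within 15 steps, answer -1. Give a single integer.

Step 1: cell (0,2)='F' (+6 fires, +2 burnt)
  -> target ignites at step 1
Step 2: cell (0,2)='.' (+7 fires, +6 burnt)
Step 3: cell (0,2)='.' (+6 fires, +7 burnt)
Step 4: cell (0,2)='.' (+4 fires, +6 burnt)
Step 5: cell (0,2)='.' (+2 fires, +4 burnt)
Step 6: cell (0,2)='.' (+0 fires, +2 burnt)
  fire out at step 6

1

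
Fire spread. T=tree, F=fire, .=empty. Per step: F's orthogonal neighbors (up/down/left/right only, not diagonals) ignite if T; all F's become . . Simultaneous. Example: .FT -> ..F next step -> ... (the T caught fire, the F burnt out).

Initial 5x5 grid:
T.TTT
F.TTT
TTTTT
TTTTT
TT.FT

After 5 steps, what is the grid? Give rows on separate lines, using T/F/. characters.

Step 1: 4 trees catch fire, 2 burn out
  F.TTT
  ..TTT
  FTTTT
  TTTFT
  TT..F
Step 2: 5 trees catch fire, 4 burn out
  ..TTT
  ..TTT
  .FTFT
  FTF.F
  TT...
Step 3: 5 trees catch fire, 5 burn out
  ..TTT
  ..TFT
  ..F.F
  .F...
  FT...
Step 4: 4 trees catch fire, 5 burn out
  ..TFT
  ..F.F
  .....
  .....
  .F...
Step 5: 2 trees catch fire, 4 burn out
  ..F.F
  .....
  .....
  .....
  .....

..F.F
.....
.....
.....
.....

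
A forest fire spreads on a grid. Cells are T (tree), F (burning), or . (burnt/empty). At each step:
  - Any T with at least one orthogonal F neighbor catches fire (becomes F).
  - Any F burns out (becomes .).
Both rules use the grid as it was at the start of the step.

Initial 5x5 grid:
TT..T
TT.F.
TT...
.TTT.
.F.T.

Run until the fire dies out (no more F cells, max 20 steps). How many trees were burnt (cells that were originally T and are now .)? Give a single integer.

Step 1: +1 fires, +2 burnt (F count now 1)
Step 2: +2 fires, +1 burnt (F count now 2)
Step 3: +3 fires, +2 burnt (F count now 3)
Step 4: +3 fires, +3 burnt (F count now 3)
Step 5: +1 fires, +3 burnt (F count now 1)
Step 6: +0 fires, +1 burnt (F count now 0)
Fire out after step 6
Initially T: 11, now '.': 24
Total burnt (originally-T cells now '.'): 10

Answer: 10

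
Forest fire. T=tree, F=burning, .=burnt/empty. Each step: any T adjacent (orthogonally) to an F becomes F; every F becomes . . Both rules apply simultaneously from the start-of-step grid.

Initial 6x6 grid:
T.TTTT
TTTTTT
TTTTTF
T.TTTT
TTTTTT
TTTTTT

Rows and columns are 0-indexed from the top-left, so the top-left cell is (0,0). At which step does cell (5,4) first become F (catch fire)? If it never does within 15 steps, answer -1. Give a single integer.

Step 1: cell (5,4)='T' (+3 fires, +1 burnt)
Step 2: cell (5,4)='T' (+5 fires, +3 burnt)
Step 3: cell (5,4)='T' (+6 fires, +5 burnt)
Step 4: cell (5,4)='F' (+6 fires, +6 burnt)
  -> target ignites at step 4
Step 5: cell (5,4)='.' (+5 fires, +6 burnt)
Step 6: cell (5,4)='.' (+4 fires, +5 burnt)
Step 7: cell (5,4)='.' (+3 fires, +4 burnt)
Step 8: cell (5,4)='.' (+1 fires, +3 burnt)
Step 9: cell (5,4)='.' (+0 fires, +1 burnt)
  fire out at step 9

4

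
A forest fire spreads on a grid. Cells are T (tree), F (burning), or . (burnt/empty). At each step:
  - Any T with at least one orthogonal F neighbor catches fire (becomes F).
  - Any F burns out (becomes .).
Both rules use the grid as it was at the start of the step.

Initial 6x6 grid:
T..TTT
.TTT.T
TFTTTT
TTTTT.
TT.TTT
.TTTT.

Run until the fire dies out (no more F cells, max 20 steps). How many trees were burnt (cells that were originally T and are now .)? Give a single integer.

Step 1: +4 fires, +1 burnt (F count now 4)
Step 2: +5 fires, +4 burnt (F count now 5)
Step 3: +5 fires, +5 burnt (F count now 5)
Step 4: +5 fires, +5 burnt (F count now 5)
Step 5: +4 fires, +5 burnt (F count now 4)
Step 6: +3 fires, +4 burnt (F count now 3)
Step 7: +0 fires, +3 burnt (F count now 0)
Fire out after step 7
Initially T: 27, now '.': 35
Total burnt (originally-T cells now '.'): 26

Answer: 26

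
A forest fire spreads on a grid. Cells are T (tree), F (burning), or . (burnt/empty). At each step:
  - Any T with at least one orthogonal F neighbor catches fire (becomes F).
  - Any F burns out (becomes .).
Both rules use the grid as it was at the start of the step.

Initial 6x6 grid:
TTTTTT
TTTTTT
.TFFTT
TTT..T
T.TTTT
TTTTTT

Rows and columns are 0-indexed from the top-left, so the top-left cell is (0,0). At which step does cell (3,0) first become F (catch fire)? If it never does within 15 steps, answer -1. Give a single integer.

Step 1: cell (3,0)='T' (+5 fires, +2 burnt)
Step 2: cell (3,0)='T' (+7 fires, +5 burnt)
Step 3: cell (3,0)='F' (+8 fires, +7 burnt)
  -> target ignites at step 3
Step 4: cell (3,0)='.' (+7 fires, +8 burnt)
Step 5: cell (3,0)='.' (+3 fires, +7 burnt)
Step 6: cell (3,0)='.' (+0 fires, +3 burnt)
  fire out at step 6

3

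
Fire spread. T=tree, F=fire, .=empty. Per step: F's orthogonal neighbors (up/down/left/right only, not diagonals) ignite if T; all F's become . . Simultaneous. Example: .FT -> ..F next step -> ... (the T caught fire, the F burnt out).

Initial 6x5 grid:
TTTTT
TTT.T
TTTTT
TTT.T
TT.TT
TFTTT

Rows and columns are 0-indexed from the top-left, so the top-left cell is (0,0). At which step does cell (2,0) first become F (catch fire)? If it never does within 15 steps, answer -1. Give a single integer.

Step 1: cell (2,0)='T' (+3 fires, +1 burnt)
Step 2: cell (2,0)='T' (+3 fires, +3 burnt)
Step 3: cell (2,0)='T' (+5 fires, +3 burnt)
Step 4: cell (2,0)='F' (+4 fires, +5 burnt)
  -> target ignites at step 4
Step 5: cell (2,0)='.' (+5 fires, +4 burnt)
Step 6: cell (2,0)='.' (+3 fires, +5 burnt)
Step 7: cell (2,0)='.' (+2 fires, +3 burnt)
Step 8: cell (2,0)='.' (+1 fires, +2 burnt)
Step 9: cell (2,0)='.' (+0 fires, +1 burnt)
  fire out at step 9

4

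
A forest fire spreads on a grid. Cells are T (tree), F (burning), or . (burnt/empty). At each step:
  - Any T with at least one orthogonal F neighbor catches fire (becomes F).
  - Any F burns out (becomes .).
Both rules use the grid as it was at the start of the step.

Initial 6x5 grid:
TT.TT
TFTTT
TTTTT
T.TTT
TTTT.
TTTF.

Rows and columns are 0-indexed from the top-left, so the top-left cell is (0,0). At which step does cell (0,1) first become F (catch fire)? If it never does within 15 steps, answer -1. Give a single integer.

Step 1: cell (0,1)='F' (+6 fires, +2 burnt)
  -> target ignites at step 1
Step 2: cell (0,1)='.' (+7 fires, +6 burnt)
Step 3: cell (0,1)='.' (+8 fires, +7 burnt)
Step 4: cell (0,1)='.' (+3 fires, +8 burnt)
Step 5: cell (0,1)='.' (+0 fires, +3 burnt)
  fire out at step 5

1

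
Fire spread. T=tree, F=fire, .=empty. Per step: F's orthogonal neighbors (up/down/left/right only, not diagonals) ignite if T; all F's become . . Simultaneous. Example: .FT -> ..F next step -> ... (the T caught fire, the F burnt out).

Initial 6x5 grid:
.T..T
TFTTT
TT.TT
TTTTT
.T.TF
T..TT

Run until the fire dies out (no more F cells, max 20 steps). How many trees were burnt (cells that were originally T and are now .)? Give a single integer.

Answer: 19

Derivation:
Step 1: +7 fires, +2 burnt (F count now 7)
Step 2: +6 fires, +7 burnt (F count now 6)
Step 3: +5 fires, +6 burnt (F count now 5)
Step 4: +1 fires, +5 burnt (F count now 1)
Step 5: +0 fires, +1 burnt (F count now 0)
Fire out after step 5
Initially T: 20, now '.': 29
Total burnt (originally-T cells now '.'): 19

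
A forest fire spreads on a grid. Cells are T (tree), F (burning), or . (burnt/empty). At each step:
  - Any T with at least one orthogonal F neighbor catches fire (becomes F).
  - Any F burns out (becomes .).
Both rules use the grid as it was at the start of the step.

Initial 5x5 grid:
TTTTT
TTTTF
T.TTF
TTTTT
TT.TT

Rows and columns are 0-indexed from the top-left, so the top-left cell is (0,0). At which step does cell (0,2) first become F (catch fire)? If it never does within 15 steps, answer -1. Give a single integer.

Step 1: cell (0,2)='T' (+4 fires, +2 burnt)
Step 2: cell (0,2)='T' (+5 fires, +4 burnt)
Step 3: cell (0,2)='F' (+4 fires, +5 burnt)
  -> target ignites at step 3
Step 4: cell (0,2)='.' (+3 fires, +4 burnt)
Step 5: cell (0,2)='.' (+4 fires, +3 burnt)
Step 6: cell (0,2)='.' (+1 fires, +4 burnt)
Step 7: cell (0,2)='.' (+0 fires, +1 burnt)
  fire out at step 7

3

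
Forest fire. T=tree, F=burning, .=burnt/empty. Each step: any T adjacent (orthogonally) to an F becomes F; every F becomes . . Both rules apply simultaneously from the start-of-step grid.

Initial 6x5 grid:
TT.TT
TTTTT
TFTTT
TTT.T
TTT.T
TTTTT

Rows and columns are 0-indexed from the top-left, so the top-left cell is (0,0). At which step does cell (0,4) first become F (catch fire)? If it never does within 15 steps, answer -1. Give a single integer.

Step 1: cell (0,4)='T' (+4 fires, +1 burnt)
Step 2: cell (0,4)='T' (+7 fires, +4 burnt)
Step 3: cell (0,4)='T' (+6 fires, +7 burnt)
Step 4: cell (0,4)='T' (+5 fires, +6 burnt)
Step 5: cell (0,4)='F' (+3 fires, +5 burnt)
  -> target ignites at step 5
Step 6: cell (0,4)='.' (+1 fires, +3 burnt)
Step 7: cell (0,4)='.' (+0 fires, +1 burnt)
  fire out at step 7

5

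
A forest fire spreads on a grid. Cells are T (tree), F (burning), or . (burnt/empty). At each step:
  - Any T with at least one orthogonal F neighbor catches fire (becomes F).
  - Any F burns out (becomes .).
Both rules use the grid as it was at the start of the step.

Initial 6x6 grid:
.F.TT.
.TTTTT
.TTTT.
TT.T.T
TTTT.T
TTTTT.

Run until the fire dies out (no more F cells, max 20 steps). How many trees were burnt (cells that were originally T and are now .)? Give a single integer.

Answer: 23

Derivation:
Step 1: +1 fires, +1 burnt (F count now 1)
Step 2: +2 fires, +1 burnt (F count now 2)
Step 3: +3 fires, +2 burnt (F count now 3)
Step 4: +5 fires, +3 burnt (F count now 5)
Step 5: +7 fires, +5 burnt (F count now 7)
Step 6: +3 fires, +7 burnt (F count now 3)
Step 7: +1 fires, +3 burnt (F count now 1)
Step 8: +1 fires, +1 burnt (F count now 1)
Step 9: +0 fires, +1 burnt (F count now 0)
Fire out after step 9
Initially T: 25, now '.': 34
Total burnt (originally-T cells now '.'): 23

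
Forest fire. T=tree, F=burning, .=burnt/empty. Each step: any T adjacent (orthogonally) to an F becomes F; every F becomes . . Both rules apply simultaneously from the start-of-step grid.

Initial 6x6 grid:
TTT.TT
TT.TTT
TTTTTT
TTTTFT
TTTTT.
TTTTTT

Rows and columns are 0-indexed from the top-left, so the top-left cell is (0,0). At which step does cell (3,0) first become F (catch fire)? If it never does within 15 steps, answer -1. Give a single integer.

Step 1: cell (3,0)='T' (+4 fires, +1 burnt)
Step 2: cell (3,0)='T' (+6 fires, +4 burnt)
Step 3: cell (3,0)='T' (+8 fires, +6 burnt)
Step 4: cell (3,0)='F' (+5 fires, +8 burnt)
  -> target ignites at step 4
Step 5: cell (3,0)='.' (+4 fires, +5 burnt)
Step 6: cell (3,0)='.' (+3 fires, +4 burnt)
Step 7: cell (3,0)='.' (+2 fires, +3 burnt)
Step 8: cell (3,0)='.' (+0 fires, +2 burnt)
  fire out at step 8

4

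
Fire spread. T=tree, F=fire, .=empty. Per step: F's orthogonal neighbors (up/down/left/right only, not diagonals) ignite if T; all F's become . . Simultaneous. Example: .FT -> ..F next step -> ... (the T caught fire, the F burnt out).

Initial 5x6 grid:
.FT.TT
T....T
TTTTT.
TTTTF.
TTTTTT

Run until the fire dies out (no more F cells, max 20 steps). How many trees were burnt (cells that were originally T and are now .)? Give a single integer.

Answer: 17

Derivation:
Step 1: +4 fires, +2 burnt (F count now 4)
Step 2: +4 fires, +4 burnt (F count now 4)
Step 3: +3 fires, +4 burnt (F count now 3)
Step 4: +3 fires, +3 burnt (F count now 3)
Step 5: +2 fires, +3 burnt (F count now 2)
Step 6: +1 fires, +2 burnt (F count now 1)
Step 7: +0 fires, +1 burnt (F count now 0)
Fire out after step 7
Initially T: 20, now '.': 27
Total burnt (originally-T cells now '.'): 17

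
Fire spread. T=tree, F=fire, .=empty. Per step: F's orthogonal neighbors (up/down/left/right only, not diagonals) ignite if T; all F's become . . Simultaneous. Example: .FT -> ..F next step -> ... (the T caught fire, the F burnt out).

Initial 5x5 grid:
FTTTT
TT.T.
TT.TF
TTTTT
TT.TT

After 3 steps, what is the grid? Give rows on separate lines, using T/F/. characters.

Step 1: 4 trees catch fire, 2 burn out
  .FTTT
  FT.T.
  TT.F.
  TTTTF
  TT.TT
Step 2: 6 trees catch fire, 4 burn out
  ..FTT
  .F.F.
  FT...
  TTTF.
  TT.TF
Step 3: 5 trees catch fire, 6 burn out
  ...FT
  .....
  .F...
  FTF..
  TT.F.

...FT
.....
.F...
FTF..
TT.F.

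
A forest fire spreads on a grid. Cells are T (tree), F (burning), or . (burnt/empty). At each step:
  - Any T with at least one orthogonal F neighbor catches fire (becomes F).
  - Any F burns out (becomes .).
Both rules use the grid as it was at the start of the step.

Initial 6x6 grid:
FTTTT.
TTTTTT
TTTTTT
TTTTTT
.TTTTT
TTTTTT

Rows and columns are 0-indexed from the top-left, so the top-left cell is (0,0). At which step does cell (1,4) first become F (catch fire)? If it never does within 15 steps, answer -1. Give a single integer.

Step 1: cell (1,4)='T' (+2 fires, +1 burnt)
Step 2: cell (1,4)='T' (+3 fires, +2 burnt)
Step 3: cell (1,4)='T' (+4 fires, +3 burnt)
Step 4: cell (1,4)='T' (+4 fires, +4 burnt)
Step 5: cell (1,4)='F' (+4 fires, +4 burnt)
  -> target ignites at step 5
Step 6: cell (1,4)='.' (+5 fires, +4 burnt)
Step 7: cell (1,4)='.' (+5 fires, +5 burnt)
Step 8: cell (1,4)='.' (+3 fires, +5 burnt)
Step 9: cell (1,4)='.' (+2 fires, +3 burnt)
Step 10: cell (1,4)='.' (+1 fires, +2 burnt)
Step 11: cell (1,4)='.' (+0 fires, +1 burnt)
  fire out at step 11

5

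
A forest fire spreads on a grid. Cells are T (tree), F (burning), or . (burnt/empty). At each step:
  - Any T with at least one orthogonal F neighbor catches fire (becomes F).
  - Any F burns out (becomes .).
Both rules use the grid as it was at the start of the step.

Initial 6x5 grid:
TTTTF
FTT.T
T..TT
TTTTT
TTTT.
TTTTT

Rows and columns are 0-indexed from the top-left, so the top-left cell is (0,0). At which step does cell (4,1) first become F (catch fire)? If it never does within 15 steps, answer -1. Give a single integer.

Step 1: cell (4,1)='T' (+5 fires, +2 burnt)
Step 2: cell (4,1)='T' (+5 fires, +5 burnt)
Step 3: cell (4,1)='T' (+4 fires, +5 burnt)
Step 4: cell (4,1)='F' (+4 fires, +4 burnt)
  -> target ignites at step 4
Step 5: cell (4,1)='.' (+3 fires, +4 burnt)
Step 6: cell (4,1)='.' (+2 fires, +3 burnt)
Step 7: cell (4,1)='.' (+1 fires, +2 burnt)
Step 8: cell (4,1)='.' (+0 fires, +1 burnt)
  fire out at step 8

4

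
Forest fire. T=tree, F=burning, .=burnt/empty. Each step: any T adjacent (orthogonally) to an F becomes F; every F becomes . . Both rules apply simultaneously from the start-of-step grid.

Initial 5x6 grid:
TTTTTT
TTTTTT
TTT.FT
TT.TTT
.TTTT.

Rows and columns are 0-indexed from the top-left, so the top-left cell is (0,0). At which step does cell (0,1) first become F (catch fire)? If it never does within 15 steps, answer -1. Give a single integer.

Step 1: cell (0,1)='T' (+3 fires, +1 burnt)
Step 2: cell (0,1)='T' (+6 fires, +3 burnt)
Step 3: cell (0,1)='T' (+4 fires, +6 burnt)
Step 4: cell (0,1)='T' (+4 fires, +4 burnt)
Step 5: cell (0,1)='F' (+4 fires, +4 burnt)
  -> target ignites at step 5
Step 6: cell (0,1)='.' (+3 fires, +4 burnt)
Step 7: cell (0,1)='.' (+1 fires, +3 burnt)
Step 8: cell (0,1)='.' (+0 fires, +1 burnt)
  fire out at step 8

5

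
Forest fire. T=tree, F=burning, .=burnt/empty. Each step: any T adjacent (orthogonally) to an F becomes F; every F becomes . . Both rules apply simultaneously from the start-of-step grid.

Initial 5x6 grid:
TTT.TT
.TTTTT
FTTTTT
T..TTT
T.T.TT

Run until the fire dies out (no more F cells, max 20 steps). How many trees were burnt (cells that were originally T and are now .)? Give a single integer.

Step 1: +2 fires, +1 burnt (F count now 2)
Step 2: +3 fires, +2 burnt (F count now 3)
Step 3: +3 fires, +3 burnt (F count now 3)
Step 4: +5 fires, +3 burnt (F count now 5)
Step 5: +3 fires, +5 burnt (F count now 3)
Step 6: +4 fires, +3 burnt (F count now 4)
Step 7: +2 fires, +4 burnt (F count now 2)
Step 8: +0 fires, +2 burnt (F count now 0)
Fire out after step 8
Initially T: 23, now '.': 29
Total burnt (originally-T cells now '.'): 22

Answer: 22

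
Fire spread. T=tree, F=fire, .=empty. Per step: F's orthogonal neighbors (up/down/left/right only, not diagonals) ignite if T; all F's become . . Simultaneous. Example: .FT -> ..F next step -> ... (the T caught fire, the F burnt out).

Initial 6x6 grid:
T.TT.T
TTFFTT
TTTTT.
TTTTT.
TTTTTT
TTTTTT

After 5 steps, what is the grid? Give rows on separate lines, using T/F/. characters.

Step 1: 6 trees catch fire, 2 burn out
  T.FF.T
  TF..FT
  TTFFT.
  TTTTT.
  TTTTTT
  TTTTTT
Step 2: 6 trees catch fire, 6 burn out
  T....T
  F....F
  TF..F.
  TTFFT.
  TTTTTT
  TTTTTT
Step 3: 7 trees catch fire, 6 burn out
  F....F
  ......
  F.....
  TF..F.
  TTFFTT
  TTTTTT
Step 4: 5 trees catch fire, 7 burn out
  ......
  ......
  ......
  F.....
  TF..FT
  TTFFTT
Step 5: 4 trees catch fire, 5 burn out
  ......
  ......
  ......
  ......
  F....F
  TF..FT

......
......
......
......
F....F
TF..FT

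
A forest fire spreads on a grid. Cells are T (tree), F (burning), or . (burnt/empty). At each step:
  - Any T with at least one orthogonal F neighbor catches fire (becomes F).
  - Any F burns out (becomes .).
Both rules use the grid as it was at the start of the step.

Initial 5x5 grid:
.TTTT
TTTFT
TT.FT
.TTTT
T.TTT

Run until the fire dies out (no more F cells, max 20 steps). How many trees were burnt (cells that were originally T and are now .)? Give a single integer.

Answer: 18

Derivation:
Step 1: +5 fires, +2 burnt (F count now 5)
Step 2: +6 fires, +5 burnt (F count now 6)
Step 3: +6 fires, +6 burnt (F count now 6)
Step 4: +1 fires, +6 burnt (F count now 1)
Step 5: +0 fires, +1 burnt (F count now 0)
Fire out after step 5
Initially T: 19, now '.': 24
Total burnt (originally-T cells now '.'): 18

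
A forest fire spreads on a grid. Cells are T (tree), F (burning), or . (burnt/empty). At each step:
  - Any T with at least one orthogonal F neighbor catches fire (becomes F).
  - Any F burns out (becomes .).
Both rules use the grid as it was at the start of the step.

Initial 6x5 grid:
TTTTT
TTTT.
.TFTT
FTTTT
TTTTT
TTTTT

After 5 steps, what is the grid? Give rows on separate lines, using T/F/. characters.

Step 1: 6 trees catch fire, 2 burn out
  TTTTT
  TTFT.
  .F.FT
  .FFTT
  FTTTT
  TTTTT
Step 2: 8 trees catch fire, 6 burn out
  TTFTT
  TF.F.
  ....F
  ...FT
  .FFTT
  FTTTT
Step 3: 7 trees catch fire, 8 burn out
  TF.FT
  F....
  .....
  ....F
  ...FT
  .FFTT
Step 4: 4 trees catch fire, 7 burn out
  F...F
  .....
  .....
  .....
  ....F
  ...FT
Step 5: 1 trees catch fire, 4 burn out
  .....
  .....
  .....
  .....
  .....
  ....F

.....
.....
.....
.....
.....
....F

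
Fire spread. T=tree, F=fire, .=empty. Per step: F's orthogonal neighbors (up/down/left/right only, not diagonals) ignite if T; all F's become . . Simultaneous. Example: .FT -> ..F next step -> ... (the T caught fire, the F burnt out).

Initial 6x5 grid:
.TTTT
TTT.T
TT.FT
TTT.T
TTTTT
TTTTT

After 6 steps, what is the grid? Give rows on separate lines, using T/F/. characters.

Step 1: 1 trees catch fire, 1 burn out
  .TTTT
  TTT.T
  TT..F
  TTT.T
  TTTTT
  TTTTT
Step 2: 2 trees catch fire, 1 burn out
  .TTTT
  TTT.F
  TT...
  TTT.F
  TTTTT
  TTTTT
Step 3: 2 trees catch fire, 2 burn out
  .TTTF
  TTT..
  TT...
  TTT..
  TTTTF
  TTTTT
Step 4: 3 trees catch fire, 2 burn out
  .TTF.
  TTT..
  TT...
  TTT..
  TTTF.
  TTTTF
Step 5: 3 trees catch fire, 3 burn out
  .TF..
  TTT..
  TT...
  TTT..
  TTF..
  TTTF.
Step 6: 5 trees catch fire, 3 burn out
  .F...
  TTF..
  TT...
  TTF..
  TF...
  TTF..

.F...
TTF..
TT...
TTF..
TF...
TTF..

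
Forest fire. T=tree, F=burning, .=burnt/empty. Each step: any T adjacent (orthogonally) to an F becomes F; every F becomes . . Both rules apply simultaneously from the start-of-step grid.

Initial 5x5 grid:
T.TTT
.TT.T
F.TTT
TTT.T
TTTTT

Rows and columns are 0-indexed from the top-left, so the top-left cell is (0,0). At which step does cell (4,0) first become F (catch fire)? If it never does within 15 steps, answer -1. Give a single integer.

Step 1: cell (4,0)='T' (+1 fires, +1 burnt)
Step 2: cell (4,0)='F' (+2 fires, +1 burnt)
  -> target ignites at step 2
Step 3: cell (4,0)='.' (+2 fires, +2 burnt)
Step 4: cell (4,0)='.' (+2 fires, +2 burnt)
Step 5: cell (4,0)='.' (+3 fires, +2 burnt)
Step 6: cell (4,0)='.' (+4 fires, +3 burnt)
Step 7: cell (4,0)='.' (+3 fires, +4 burnt)
Step 8: cell (4,0)='.' (+1 fires, +3 burnt)
Step 9: cell (4,0)='.' (+0 fires, +1 burnt)
  fire out at step 9

2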